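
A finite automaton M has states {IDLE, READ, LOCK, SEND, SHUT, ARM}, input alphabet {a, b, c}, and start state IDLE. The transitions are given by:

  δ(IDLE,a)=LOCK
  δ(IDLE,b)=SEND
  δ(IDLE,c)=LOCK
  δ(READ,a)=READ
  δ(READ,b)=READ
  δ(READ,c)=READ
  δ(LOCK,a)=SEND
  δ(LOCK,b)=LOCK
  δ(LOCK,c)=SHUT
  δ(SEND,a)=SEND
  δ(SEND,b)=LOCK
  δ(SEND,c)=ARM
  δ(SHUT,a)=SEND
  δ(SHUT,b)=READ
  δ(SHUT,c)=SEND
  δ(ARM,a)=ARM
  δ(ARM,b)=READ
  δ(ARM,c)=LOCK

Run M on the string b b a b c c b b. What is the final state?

LOCK

start at IDLE
read 'b': IDLE → SEND
read 'b': SEND → LOCK
read 'a': LOCK → SEND
read 'b': SEND → LOCK
read 'c': LOCK → SHUT
read 'c': SHUT → SEND
read 'b': SEND → LOCK
read 'b': LOCK → LOCK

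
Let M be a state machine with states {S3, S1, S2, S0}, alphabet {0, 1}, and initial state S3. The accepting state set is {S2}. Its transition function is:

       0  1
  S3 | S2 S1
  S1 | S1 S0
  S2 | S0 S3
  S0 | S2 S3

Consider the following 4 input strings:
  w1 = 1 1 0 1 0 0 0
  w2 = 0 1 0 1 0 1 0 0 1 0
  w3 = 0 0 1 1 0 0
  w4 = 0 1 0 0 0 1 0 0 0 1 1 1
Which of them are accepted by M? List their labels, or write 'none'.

w1: Trace: S3 -1-> S1 -1-> S0 -0-> S2 -1-> S3 -0-> S2 -0-> S0 -0-> S2  → end S2, accepted
w2: Trace: S3 -0-> S2 -1-> S3 -0-> S2 -1-> S3 -0-> S2 -1-> S3 -0-> S2 -0-> S0 -1-> S3 -0-> S2  → end S2, accepted
w3: Trace: S3 -0-> S2 -0-> S0 -1-> S3 -1-> S1 -0-> S1 -0-> S1  → end S1, rejected
w4: Trace: S3 -0-> S2 -1-> S3 -0-> S2 -0-> S0 -0-> S2 -1-> S3 -0-> S2 -0-> S0 -0-> S2 -1-> S3 -1-> S1 -1-> S0  → end S0, rejected

w1, w2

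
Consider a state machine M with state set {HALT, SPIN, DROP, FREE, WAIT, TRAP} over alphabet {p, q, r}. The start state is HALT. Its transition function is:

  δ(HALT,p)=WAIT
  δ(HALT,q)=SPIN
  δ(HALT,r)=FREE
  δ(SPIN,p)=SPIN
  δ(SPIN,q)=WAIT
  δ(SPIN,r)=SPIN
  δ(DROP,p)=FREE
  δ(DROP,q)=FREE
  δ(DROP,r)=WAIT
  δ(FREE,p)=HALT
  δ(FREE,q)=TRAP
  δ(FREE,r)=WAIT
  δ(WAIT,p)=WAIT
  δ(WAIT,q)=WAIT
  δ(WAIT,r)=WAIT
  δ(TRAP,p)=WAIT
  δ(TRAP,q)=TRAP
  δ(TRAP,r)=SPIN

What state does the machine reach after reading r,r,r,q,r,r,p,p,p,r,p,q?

HALT → FREE → WAIT → WAIT → WAIT → WAIT → WAIT → WAIT → WAIT → WAIT → WAIT → WAIT → WAIT

WAIT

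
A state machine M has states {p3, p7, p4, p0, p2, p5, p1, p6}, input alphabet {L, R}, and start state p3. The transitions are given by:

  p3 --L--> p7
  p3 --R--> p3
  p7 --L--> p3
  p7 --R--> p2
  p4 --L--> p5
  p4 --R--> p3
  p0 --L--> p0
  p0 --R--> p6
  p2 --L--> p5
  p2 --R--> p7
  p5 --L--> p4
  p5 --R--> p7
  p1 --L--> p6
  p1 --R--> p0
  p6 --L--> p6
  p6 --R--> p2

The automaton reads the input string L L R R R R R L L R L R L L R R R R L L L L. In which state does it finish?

start at p3
read 'L': p3 → p7
read 'L': p7 → p3
read 'R': p3 → p3
read 'R': p3 → p3
read 'R': p3 → p3
read 'R': p3 → p3
read 'R': p3 → p3
read 'L': p3 → p7
read 'L': p7 → p3
read 'R': p3 → p3
read 'L': p3 → p7
read 'R': p7 → p2
read 'L': p2 → p5
read 'L': p5 → p4
read 'R': p4 → p3
read 'R': p3 → p3
read 'R': p3 → p3
read 'R': p3 → p3
read 'L': p3 → p7
read 'L': p7 → p3
read 'L': p3 → p7
read 'L': p7 → p3

p3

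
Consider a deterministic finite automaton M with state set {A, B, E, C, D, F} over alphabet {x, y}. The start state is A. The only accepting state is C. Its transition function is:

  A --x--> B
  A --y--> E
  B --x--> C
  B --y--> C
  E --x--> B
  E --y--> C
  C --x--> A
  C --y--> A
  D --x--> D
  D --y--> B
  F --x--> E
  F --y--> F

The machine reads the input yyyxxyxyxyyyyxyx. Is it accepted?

start at A
read 'y': A → E
read 'y': E → C
read 'y': C → A
read 'x': A → B
read 'x': B → C
read 'y': C → A
read 'x': A → B
read 'y': B → C
read 'x': C → A
read 'y': A → E
read 'y': E → C
read 'y': C → A
read 'y': A → E
read 'x': E → B
read 'y': B → C
read 'x': C → A
End state A is not accepting.

No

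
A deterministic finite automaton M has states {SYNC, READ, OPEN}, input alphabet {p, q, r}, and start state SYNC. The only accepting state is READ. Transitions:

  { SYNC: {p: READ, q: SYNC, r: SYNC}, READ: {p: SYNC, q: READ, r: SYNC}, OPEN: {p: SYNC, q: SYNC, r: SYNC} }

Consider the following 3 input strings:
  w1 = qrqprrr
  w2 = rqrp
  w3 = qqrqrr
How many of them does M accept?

w1: SYNC → SYNC → SYNC → SYNC → READ → SYNC → SYNC → SYNC  → end SYNC, rejected
w2: SYNC → SYNC → SYNC → SYNC → READ  → end READ, accepted
w3: SYNC → SYNC → SYNC → SYNC → SYNC → SYNC → SYNC  → end SYNC, rejected

1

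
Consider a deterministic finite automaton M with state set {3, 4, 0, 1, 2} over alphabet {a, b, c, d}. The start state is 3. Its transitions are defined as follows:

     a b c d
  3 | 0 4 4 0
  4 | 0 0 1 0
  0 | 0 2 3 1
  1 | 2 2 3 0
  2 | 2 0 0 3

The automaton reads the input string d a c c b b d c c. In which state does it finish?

3 → 0 → 0 → 3 → 4 → 0 → 2 → 3 → 4 → 1

1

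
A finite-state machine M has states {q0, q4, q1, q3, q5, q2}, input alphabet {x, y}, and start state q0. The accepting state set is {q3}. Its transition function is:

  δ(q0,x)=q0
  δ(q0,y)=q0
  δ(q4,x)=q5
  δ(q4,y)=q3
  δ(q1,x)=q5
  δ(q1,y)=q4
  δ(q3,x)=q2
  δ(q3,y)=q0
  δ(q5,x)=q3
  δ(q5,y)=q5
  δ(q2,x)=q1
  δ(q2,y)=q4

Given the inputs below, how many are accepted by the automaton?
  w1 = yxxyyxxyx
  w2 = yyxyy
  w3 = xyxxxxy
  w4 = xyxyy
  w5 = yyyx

w1:
  start at q0
  read 'y': q0 → q0
  read 'x': q0 → q0
  read 'x': q0 → q0
  read 'y': q0 → q0
  read 'y': q0 → q0
  read 'x': q0 → q0
  read 'x': q0 → q0
  read 'y': q0 → q0
  read 'x': q0 → q0
  end q0, rejected
w2:
  start at q0
  read 'y': q0 → q0
  read 'y': q0 → q0
  read 'x': q0 → q0
  read 'y': q0 → q0
  read 'y': q0 → q0
  end q0, rejected
w3:
  start at q0
  read 'x': q0 → q0
  read 'y': q0 → q0
  read 'x': q0 → q0
  read 'x': q0 → q0
  read 'x': q0 → q0
  read 'x': q0 → q0
  read 'y': q0 → q0
  end q0, rejected
w4:
  start at q0
  read 'x': q0 → q0
  read 'y': q0 → q0
  read 'x': q0 → q0
  read 'y': q0 → q0
  read 'y': q0 → q0
  end q0, rejected
w5:
  start at q0
  read 'y': q0 → q0
  read 'y': q0 → q0
  read 'y': q0 → q0
  read 'x': q0 → q0
  end q0, rejected

0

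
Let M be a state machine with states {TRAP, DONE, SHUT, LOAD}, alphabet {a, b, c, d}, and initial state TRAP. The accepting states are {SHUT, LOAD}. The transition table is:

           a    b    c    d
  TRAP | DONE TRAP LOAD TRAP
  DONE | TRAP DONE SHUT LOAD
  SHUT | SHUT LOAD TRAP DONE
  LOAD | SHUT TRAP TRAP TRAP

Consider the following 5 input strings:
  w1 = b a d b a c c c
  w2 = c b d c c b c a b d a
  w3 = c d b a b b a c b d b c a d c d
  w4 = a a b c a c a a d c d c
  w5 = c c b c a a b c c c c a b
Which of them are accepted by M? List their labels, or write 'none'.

w1: TRAP → TRAP → DONE → LOAD → TRAP → DONE → SHUT → TRAP → LOAD  → end LOAD, accepted
w2: TRAP → LOAD → TRAP → TRAP → LOAD → TRAP → TRAP → LOAD → SHUT → LOAD → TRAP → DONE  → end DONE, rejected
w3: TRAP → LOAD → TRAP → TRAP → DONE → DONE → DONE → TRAP → LOAD → TRAP → TRAP → TRAP → LOAD → SHUT → DONE → SHUT → DONE  → end DONE, rejected
w4: TRAP → DONE → TRAP → TRAP → LOAD → SHUT → TRAP → DONE → TRAP → TRAP → LOAD → TRAP → LOAD  → end LOAD, accepted
w5: TRAP → LOAD → TRAP → TRAP → LOAD → SHUT → SHUT → LOAD → TRAP → LOAD → TRAP → LOAD → SHUT → LOAD  → end LOAD, accepted

w1, w4, w5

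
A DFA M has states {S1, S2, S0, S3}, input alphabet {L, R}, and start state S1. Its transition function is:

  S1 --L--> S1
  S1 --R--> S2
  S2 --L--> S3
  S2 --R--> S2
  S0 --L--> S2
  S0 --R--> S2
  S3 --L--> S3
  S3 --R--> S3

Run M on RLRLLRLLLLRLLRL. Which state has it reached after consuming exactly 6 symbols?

S3

S1 → S2 → S3 → S3 → S3 → S3 → S3
After 6 symbols: S3.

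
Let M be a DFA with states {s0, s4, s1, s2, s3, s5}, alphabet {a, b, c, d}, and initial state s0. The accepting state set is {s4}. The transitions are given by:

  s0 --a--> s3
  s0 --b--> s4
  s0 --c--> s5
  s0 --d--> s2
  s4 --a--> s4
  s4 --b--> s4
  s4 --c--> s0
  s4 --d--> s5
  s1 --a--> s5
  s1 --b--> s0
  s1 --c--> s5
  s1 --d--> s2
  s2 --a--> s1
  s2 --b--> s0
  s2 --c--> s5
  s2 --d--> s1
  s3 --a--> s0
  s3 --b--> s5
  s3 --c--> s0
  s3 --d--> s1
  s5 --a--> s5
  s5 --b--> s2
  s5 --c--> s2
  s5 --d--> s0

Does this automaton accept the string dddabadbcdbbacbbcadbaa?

Trace: s0 -d-> s2 -d-> s1 -d-> s2 -a-> s1 -b-> s0 -a-> s3 -d-> s1 -b-> s0 -c-> s5 -d-> s0 -b-> s4 -b-> s4 -a-> s4 -c-> s0 -b-> s4 -b-> s4 -c-> s0 -a-> s3 -d-> s1 -b-> s0 -a-> s3 -a-> s0
End state s0 is not accepting.

No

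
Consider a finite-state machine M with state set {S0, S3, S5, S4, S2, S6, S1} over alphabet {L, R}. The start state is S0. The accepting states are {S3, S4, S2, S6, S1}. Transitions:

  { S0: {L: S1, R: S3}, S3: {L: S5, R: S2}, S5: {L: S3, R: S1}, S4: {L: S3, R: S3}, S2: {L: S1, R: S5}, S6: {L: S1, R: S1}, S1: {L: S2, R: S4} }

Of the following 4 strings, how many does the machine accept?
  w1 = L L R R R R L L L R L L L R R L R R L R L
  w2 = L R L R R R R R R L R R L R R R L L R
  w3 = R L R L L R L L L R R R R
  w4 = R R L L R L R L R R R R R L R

3

w1: S0 → S1 → S2 → S5 → S1 → S4 → S3 → S5 → S3 → S5 → S1 → S2 → S1 → S2 → S5 → S1 → S2 → S5 → S1 → S2 → S5 → S3  → end S3, accepted
w2: S0 → S1 → S4 → S3 → S2 → S5 → S1 → S4 → S3 → S2 → S1 → S4 → S3 → S5 → S1 → S4 → S3 → S5 → S3 → S2  → end S2, accepted
w3: S0 → S3 → S5 → S1 → S2 → S1 → S4 → S3 → S5 → S3 → S2 → S5 → S1 → S4  → end S4, accepted
w4: S0 → S3 → S2 → S1 → S2 → S5 → S3 → S2 → S1 → S4 → S3 → S2 → S5 → S1 → S2 → S5  → end S5, rejected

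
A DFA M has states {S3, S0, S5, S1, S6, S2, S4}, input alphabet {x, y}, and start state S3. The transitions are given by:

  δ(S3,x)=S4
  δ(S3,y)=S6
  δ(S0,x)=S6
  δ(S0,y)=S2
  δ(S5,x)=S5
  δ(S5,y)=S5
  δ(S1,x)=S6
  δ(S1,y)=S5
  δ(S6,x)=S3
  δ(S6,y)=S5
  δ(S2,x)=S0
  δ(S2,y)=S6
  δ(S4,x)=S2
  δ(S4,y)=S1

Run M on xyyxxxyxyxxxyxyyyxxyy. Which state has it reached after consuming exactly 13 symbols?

S3 → S4 → S1 → S5 → S5 → S5 → S5 → S5 → S5 → S5 → S5 → S5 → S5 → S5
After 13 symbols: S5.

S5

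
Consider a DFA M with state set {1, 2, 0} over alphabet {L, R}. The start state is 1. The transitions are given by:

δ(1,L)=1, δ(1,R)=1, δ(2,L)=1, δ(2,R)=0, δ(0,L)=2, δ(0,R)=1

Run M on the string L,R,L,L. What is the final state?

Trace: 1 -L-> 1 -R-> 1 -L-> 1 -L-> 1

1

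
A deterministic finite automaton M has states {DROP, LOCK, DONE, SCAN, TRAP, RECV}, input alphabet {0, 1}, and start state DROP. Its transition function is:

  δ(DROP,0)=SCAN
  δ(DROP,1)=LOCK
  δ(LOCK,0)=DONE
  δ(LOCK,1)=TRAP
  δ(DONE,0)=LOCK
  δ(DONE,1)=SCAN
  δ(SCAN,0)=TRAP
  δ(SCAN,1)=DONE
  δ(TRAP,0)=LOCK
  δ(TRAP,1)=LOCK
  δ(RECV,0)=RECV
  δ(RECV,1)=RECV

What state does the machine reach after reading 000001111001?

Trace: DROP -0-> SCAN -0-> TRAP -0-> LOCK -0-> DONE -0-> LOCK -1-> TRAP -1-> LOCK -1-> TRAP -1-> LOCK -0-> DONE -0-> LOCK -1-> TRAP

TRAP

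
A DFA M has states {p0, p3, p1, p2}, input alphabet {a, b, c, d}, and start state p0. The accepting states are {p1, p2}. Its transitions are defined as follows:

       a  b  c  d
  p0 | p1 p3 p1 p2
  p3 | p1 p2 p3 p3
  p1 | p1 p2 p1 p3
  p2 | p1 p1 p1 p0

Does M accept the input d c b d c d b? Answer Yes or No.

Trace: p0 -d-> p2 -c-> p1 -b-> p2 -d-> p0 -c-> p1 -d-> p3 -b-> p2
End state p2 is accepting.

Yes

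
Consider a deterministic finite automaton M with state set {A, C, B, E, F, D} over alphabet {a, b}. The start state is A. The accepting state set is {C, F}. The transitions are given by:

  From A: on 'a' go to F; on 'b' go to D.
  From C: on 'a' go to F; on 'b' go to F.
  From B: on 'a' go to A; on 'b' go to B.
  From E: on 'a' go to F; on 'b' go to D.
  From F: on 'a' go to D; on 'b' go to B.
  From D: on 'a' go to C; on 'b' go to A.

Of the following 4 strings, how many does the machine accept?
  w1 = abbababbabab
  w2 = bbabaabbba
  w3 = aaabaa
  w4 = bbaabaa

w1: Trace: A -a-> F -b-> B -b-> B -a-> A -b-> D -a-> C -b-> F -b-> B -a-> A -b-> D -a-> C -b-> F  → end F, accepted
w2: Trace: A -b-> D -b-> A -a-> F -b-> B -a-> A -a-> F -b-> B -b-> B -b-> B -a-> A  → end A, rejected
w3: Trace: A -a-> F -a-> D -a-> C -b-> F -a-> D -a-> C  → end C, accepted
w4: Trace: A -b-> D -b-> A -a-> F -a-> D -b-> A -a-> F -a-> D  → end D, rejected

2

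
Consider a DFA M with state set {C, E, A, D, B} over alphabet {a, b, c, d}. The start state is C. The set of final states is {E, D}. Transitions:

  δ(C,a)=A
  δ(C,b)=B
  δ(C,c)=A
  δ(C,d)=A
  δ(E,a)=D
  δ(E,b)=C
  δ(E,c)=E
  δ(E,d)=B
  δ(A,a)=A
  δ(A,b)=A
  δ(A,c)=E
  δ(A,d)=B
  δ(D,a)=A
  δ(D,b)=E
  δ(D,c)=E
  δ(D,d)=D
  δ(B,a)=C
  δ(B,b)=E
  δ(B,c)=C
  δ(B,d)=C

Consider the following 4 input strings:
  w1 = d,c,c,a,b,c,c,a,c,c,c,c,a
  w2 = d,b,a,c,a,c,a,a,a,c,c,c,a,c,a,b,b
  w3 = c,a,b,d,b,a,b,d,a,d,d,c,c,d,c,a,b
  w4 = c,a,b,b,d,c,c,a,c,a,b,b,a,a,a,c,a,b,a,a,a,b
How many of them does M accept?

1

w1: C → A → E → E → D → E → E → E → D → E → E → E → E → D  → end D, accepted
w2: C → A → A → A → E → D → E → D → A → A → E → E → E → D → E → D → E → C  → end C, rejected
w3: C → A → A → A → B → E → D → E → B → C → A → B → C → A → B → C → A → A  → end A, rejected
w4: C → A → A → A → A → B → C → A → A → E → D → E → C → A → A → A → E → D → E → D → A → A → A  → end A, rejected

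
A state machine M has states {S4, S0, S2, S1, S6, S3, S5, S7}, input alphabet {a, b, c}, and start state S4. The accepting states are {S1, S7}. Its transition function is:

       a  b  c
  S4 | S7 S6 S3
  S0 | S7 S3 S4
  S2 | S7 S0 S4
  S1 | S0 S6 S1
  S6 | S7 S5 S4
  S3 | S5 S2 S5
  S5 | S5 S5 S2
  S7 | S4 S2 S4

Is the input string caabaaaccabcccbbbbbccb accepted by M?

No

S4 → S3 → S5 → S5 → S5 → S5 → S5 → S5 → S2 → S4 → S7 → S2 → S4 → S3 → S5 → S5 → S5 → S5 → S5 → S5 → S2 → S4 → S6
End state S6 is not accepting.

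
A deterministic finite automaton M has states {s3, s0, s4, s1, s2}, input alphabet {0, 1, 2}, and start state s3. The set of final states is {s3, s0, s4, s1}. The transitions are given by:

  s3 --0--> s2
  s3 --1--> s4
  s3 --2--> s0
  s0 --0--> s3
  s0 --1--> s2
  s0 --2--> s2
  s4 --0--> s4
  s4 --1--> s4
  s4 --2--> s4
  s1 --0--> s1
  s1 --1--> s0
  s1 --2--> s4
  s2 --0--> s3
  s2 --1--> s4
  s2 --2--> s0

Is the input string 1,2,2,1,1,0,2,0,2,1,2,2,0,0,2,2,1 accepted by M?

Yes

Trace: s3 -1-> s4 -2-> s4 -2-> s4 -1-> s4 -1-> s4 -0-> s4 -2-> s4 -0-> s4 -2-> s4 -1-> s4 -2-> s4 -2-> s4 -0-> s4 -0-> s4 -2-> s4 -2-> s4 -1-> s4
End state s4 is accepting.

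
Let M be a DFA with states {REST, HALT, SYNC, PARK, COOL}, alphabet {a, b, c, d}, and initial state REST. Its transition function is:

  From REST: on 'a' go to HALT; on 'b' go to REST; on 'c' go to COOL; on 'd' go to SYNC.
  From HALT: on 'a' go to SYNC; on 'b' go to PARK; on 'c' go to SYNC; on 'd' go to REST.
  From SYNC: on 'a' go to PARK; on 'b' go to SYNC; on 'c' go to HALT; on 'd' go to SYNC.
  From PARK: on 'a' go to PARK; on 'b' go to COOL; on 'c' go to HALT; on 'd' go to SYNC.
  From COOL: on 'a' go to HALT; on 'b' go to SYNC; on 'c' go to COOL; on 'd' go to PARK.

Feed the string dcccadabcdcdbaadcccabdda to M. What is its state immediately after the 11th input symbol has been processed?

start at REST
read 'd': REST → SYNC
read 'c': SYNC → HALT
read 'c': HALT → SYNC
read 'c': SYNC → HALT
read 'a': HALT → SYNC
read 'd': SYNC → SYNC
read 'a': SYNC → PARK
read 'b': PARK → COOL
read 'c': COOL → COOL
read 'd': COOL → PARK
read 'c': PARK → HALT
After 11 symbols: HALT.

HALT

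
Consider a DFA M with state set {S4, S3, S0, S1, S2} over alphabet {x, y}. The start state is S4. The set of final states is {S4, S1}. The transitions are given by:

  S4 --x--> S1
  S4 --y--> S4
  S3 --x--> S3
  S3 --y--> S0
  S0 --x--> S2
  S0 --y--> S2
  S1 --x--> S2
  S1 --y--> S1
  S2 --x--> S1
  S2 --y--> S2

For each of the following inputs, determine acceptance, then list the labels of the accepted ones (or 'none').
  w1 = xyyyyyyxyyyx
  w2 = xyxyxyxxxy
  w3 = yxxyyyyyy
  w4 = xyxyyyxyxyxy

w1, w4

w1: Trace: S4 -x-> S1 -y-> S1 -y-> S1 -y-> S1 -y-> S1 -y-> S1 -y-> S1 -x-> S2 -y-> S2 -y-> S2 -y-> S2 -x-> S1  → end S1, accepted
w2: Trace: S4 -x-> S1 -y-> S1 -x-> S2 -y-> S2 -x-> S1 -y-> S1 -x-> S2 -x-> S1 -x-> S2 -y-> S2  → end S2, rejected
w3: Trace: S4 -y-> S4 -x-> S1 -x-> S2 -y-> S2 -y-> S2 -y-> S2 -y-> S2 -y-> S2 -y-> S2  → end S2, rejected
w4: Trace: S4 -x-> S1 -y-> S1 -x-> S2 -y-> S2 -y-> S2 -y-> S2 -x-> S1 -y-> S1 -x-> S2 -y-> S2 -x-> S1 -y-> S1  → end S1, accepted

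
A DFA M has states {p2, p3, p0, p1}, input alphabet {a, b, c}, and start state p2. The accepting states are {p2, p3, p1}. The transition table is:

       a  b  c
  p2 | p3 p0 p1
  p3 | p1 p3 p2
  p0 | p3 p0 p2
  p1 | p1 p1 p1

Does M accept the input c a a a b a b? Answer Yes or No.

Yes

start at p2
read 'c': p2 → p1
read 'a': p1 → p1
read 'a': p1 → p1
read 'a': p1 → p1
read 'b': p1 → p1
read 'a': p1 → p1
read 'b': p1 → p1
End state p1 is accepting.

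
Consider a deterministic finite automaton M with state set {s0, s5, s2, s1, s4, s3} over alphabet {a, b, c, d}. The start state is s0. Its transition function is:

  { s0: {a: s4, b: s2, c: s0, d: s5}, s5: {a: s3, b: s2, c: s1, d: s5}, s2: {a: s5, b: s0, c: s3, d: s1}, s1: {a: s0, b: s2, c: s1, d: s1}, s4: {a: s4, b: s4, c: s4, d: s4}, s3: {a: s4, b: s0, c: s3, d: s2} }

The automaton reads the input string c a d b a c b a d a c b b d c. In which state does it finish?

s4

start at s0
read 'c': s0 → s0
read 'a': s0 → s4
read 'd': s4 → s4
read 'b': s4 → s4
read 'a': s4 → s4
read 'c': s4 → s4
read 'b': s4 → s4
read 'a': s4 → s4
read 'd': s4 → s4
read 'a': s4 → s4
read 'c': s4 → s4
read 'b': s4 → s4
read 'b': s4 → s4
read 'd': s4 → s4
read 'c': s4 → s4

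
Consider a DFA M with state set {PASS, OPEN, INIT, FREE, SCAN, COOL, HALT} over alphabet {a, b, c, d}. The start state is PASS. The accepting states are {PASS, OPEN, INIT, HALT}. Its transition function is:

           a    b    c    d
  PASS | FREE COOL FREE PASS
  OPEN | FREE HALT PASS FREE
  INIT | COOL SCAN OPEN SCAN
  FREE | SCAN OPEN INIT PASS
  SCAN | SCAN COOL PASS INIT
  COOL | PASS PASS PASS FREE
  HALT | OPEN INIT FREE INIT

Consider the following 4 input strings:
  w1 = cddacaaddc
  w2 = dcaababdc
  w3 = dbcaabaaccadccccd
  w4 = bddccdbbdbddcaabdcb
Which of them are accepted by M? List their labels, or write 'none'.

w2, w3

w1:
  start at PASS
  read 'c': PASS → FREE
  read 'd': FREE → PASS
  read 'd': PASS → PASS
  read 'a': PASS → FREE
  read 'c': FREE → INIT
  read 'a': INIT → COOL
  read 'a': COOL → PASS
  read 'd': PASS → PASS
  read 'd': PASS → PASS
  read 'c': PASS → FREE
  end FREE, rejected
w2:
  start at PASS
  read 'd': PASS → PASS
  read 'c': PASS → FREE
  read 'a': FREE → SCAN
  read 'a': SCAN → SCAN
  read 'b': SCAN → COOL
  read 'a': COOL → PASS
  read 'b': PASS → COOL
  read 'd': COOL → FREE
  read 'c': FREE → INIT
  end INIT, accepted
w3:
  start at PASS
  read 'd': PASS → PASS
  read 'b': PASS → COOL
  read 'c': COOL → PASS
  read 'a': PASS → FREE
  read 'a': FREE → SCAN
  read 'b': SCAN → COOL
  read 'a': COOL → PASS
  read 'a': PASS → FREE
  read 'c': FREE → INIT
  read 'c': INIT → OPEN
  read 'a': OPEN → FREE
  read 'd': FREE → PASS
  read 'c': PASS → FREE
  read 'c': FREE → INIT
  read 'c': INIT → OPEN
  read 'c': OPEN → PASS
  read 'd': PASS → PASS
  end PASS, accepted
w4:
  start at PASS
  read 'b': PASS → COOL
  read 'd': COOL → FREE
  read 'd': FREE → PASS
  read 'c': PASS → FREE
  read 'c': FREE → INIT
  read 'd': INIT → SCAN
  read 'b': SCAN → COOL
  read 'b': COOL → PASS
  read 'd': PASS → PASS
  read 'b': PASS → COOL
  read 'd': COOL → FREE
  read 'd': FREE → PASS
  read 'c': PASS → FREE
  read 'a': FREE → SCAN
  read 'a': SCAN → SCAN
  read 'b': SCAN → COOL
  read 'd': COOL → FREE
  read 'c': FREE → INIT
  read 'b': INIT → SCAN
  end SCAN, rejected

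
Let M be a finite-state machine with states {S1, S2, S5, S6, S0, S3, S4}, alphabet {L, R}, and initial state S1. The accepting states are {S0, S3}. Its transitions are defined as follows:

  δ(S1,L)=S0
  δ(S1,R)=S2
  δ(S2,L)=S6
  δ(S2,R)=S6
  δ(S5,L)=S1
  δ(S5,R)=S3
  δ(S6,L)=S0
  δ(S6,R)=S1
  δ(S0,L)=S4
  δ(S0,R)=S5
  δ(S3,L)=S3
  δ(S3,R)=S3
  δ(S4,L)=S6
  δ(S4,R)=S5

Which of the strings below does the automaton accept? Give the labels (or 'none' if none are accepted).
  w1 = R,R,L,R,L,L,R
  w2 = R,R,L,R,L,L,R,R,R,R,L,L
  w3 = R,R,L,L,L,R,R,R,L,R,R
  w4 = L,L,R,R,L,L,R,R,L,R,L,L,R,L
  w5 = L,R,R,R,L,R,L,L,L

w1: Trace: S1 -R-> S2 -R-> S6 -L-> S0 -R-> S5 -L-> S1 -L-> S0 -R-> S5  → end S5, rejected
w2: Trace: S1 -R-> S2 -R-> S6 -L-> S0 -R-> S5 -L-> S1 -L-> S0 -R-> S5 -R-> S3 -R-> S3 -R-> S3 -L-> S3 -L-> S3  → end S3, accepted
w3: Trace: S1 -R-> S2 -R-> S6 -L-> S0 -L-> S4 -L-> S6 -R-> S1 -R-> S2 -R-> S6 -L-> S0 -R-> S5 -R-> S3  → end S3, accepted
w4: Trace: S1 -L-> S0 -L-> S4 -R-> S5 -R-> S3 -L-> S3 -L-> S3 -R-> S3 -R-> S3 -L-> S3 -R-> S3 -L-> S3 -L-> S3 -R-> S3 -L-> S3  → end S3, accepted
w5: Trace: S1 -L-> S0 -R-> S5 -R-> S3 -R-> S3 -L-> S3 -R-> S3 -L-> S3 -L-> S3 -L-> S3  → end S3, accepted

w2, w3, w4, w5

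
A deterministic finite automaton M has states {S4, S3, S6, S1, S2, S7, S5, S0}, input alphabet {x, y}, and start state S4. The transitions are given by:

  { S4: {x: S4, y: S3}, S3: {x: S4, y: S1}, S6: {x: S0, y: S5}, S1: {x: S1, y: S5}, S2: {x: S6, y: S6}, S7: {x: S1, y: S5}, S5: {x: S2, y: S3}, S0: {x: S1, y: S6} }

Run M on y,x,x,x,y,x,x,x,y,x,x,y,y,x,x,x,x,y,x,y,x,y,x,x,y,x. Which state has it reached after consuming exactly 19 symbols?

S2

S4 → S3 → S4 → S4 → S4 → S3 → S4 → S4 → S4 → S3 → S4 → S4 → S3 → S1 → S1 → S1 → S1 → S1 → S5 → S2
After 19 symbols: S2.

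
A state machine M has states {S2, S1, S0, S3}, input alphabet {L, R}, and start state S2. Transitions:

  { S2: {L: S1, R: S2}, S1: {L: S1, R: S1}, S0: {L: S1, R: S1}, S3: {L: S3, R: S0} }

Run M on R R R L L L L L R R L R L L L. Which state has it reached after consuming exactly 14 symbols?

S1

start at S2
read 'R': S2 → S2
read 'R': S2 → S2
read 'R': S2 → S2
read 'L': S2 → S1
read 'L': S1 → S1
read 'L': S1 → S1
read 'L': S1 → S1
read 'L': S1 → S1
read 'R': S1 → S1
read 'R': S1 → S1
read 'L': S1 → S1
read 'R': S1 → S1
read 'L': S1 → S1
read 'L': S1 → S1
After 14 symbols: S1.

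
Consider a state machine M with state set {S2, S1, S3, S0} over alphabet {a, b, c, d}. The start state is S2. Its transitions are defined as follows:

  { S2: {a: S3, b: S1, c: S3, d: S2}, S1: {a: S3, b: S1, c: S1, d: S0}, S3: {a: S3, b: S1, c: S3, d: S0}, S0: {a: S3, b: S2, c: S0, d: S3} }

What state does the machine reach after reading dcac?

start at S2
read 'd': S2 → S2
read 'c': S2 → S3
read 'a': S3 → S3
read 'c': S3 → S3

S3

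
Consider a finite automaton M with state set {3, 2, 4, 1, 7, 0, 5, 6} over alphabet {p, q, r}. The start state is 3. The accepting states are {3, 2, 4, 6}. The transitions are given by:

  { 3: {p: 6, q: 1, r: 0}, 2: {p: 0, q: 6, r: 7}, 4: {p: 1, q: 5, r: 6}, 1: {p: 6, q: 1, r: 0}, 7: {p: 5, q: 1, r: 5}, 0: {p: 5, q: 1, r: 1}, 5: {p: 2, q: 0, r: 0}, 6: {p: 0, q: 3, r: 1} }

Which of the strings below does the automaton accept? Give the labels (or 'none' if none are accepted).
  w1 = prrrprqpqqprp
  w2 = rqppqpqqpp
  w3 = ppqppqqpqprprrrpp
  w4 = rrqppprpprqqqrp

w1: Trace: 3 -p-> 6 -r-> 1 -r-> 0 -r-> 1 -p-> 6 -r-> 1 -q-> 1 -p-> 6 -q-> 3 -q-> 1 -p-> 6 -r-> 1 -p-> 6  → end 6, accepted
w2: Trace: 3 -r-> 0 -q-> 1 -p-> 6 -p-> 0 -q-> 1 -p-> 6 -q-> 3 -q-> 1 -p-> 6 -p-> 0  → end 0, rejected
w3: Trace: 3 -p-> 6 -p-> 0 -q-> 1 -p-> 6 -p-> 0 -q-> 1 -q-> 1 -p-> 6 -q-> 3 -p-> 6 -r-> 1 -p-> 6 -r-> 1 -r-> 0 -r-> 1 -p-> 6 -p-> 0  → end 0, rejected
w4: Trace: 3 -r-> 0 -r-> 1 -q-> 1 -p-> 6 -p-> 0 -p-> 5 -r-> 0 -p-> 5 -p-> 2 -r-> 7 -q-> 1 -q-> 1 -q-> 1 -r-> 0 -p-> 5  → end 5, rejected

w1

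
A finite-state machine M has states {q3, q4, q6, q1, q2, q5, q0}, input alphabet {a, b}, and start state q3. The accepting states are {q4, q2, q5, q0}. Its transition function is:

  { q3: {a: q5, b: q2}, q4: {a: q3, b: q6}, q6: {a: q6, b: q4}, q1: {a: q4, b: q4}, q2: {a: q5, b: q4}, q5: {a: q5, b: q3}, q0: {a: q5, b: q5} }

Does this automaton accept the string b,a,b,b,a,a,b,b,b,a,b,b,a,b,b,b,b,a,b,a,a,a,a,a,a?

q3 → q2 → q5 → q3 → q2 → q5 → q5 → q3 → q2 → q4 → q3 → q2 → q4 → q3 → q2 → q4 → q6 → q4 → q3 → q2 → q5 → q5 → q5 → q5 → q5 → q5
End state q5 is accepting.

Yes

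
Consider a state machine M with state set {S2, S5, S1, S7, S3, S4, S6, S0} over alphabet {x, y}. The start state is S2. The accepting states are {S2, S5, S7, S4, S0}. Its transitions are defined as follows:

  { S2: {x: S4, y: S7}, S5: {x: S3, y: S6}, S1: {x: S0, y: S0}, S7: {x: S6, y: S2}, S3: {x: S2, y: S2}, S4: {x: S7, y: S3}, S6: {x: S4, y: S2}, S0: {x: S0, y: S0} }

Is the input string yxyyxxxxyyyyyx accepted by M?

Yes

start at S2
read 'y': S2 → S7
read 'x': S7 → S6
read 'y': S6 → S2
read 'y': S2 → S7
read 'x': S7 → S6
read 'x': S6 → S4
read 'x': S4 → S7
read 'x': S7 → S6
read 'y': S6 → S2
read 'y': S2 → S7
read 'y': S7 → S2
read 'y': S2 → S7
read 'y': S7 → S2
read 'x': S2 → S4
End state S4 is accepting.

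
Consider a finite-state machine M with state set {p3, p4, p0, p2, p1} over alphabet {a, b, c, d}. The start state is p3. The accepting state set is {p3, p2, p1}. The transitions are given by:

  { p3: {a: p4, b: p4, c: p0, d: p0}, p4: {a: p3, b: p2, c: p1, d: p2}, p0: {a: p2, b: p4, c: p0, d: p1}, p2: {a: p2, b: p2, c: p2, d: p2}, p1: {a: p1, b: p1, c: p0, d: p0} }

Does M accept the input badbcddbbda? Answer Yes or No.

Yes

start at p3
read 'b': p3 → p4
read 'a': p4 → p3
read 'd': p3 → p0
read 'b': p0 → p4
read 'c': p4 → p1
read 'd': p1 → p0
read 'd': p0 → p1
read 'b': p1 → p1
read 'b': p1 → p1
read 'd': p1 → p0
read 'a': p0 → p2
End state p2 is accepting.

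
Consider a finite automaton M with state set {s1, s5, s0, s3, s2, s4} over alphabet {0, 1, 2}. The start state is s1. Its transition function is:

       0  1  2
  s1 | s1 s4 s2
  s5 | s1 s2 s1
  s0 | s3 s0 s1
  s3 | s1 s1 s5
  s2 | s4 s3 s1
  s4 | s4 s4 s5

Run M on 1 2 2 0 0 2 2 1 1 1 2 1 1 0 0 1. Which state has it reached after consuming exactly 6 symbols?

s2

s1 → s4 → s5 → s1 → s1 → s1 → s2
After 6 symbols: s2.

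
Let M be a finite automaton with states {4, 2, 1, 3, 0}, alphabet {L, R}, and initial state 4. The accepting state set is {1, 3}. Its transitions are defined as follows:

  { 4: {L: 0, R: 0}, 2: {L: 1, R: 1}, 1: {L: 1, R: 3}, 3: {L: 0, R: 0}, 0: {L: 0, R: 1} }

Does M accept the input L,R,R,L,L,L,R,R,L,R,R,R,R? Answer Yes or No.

Yes

4 → 0 → 1 → 3 → 0 → 0 → 0 → 1 → 3 → 0 → 1 → 3 → 0 → 1
End state 1 is accepting.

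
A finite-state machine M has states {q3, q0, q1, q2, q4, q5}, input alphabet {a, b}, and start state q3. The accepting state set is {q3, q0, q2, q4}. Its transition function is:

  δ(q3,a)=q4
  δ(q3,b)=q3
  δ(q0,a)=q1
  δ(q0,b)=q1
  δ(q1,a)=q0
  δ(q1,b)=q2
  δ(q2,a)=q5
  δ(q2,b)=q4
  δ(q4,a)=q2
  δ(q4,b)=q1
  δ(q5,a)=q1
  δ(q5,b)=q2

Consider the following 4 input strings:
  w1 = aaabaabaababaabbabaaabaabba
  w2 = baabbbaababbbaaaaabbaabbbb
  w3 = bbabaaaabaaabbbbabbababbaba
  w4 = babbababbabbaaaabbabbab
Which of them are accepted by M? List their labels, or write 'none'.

w1, w2, w3

w1: Trace: q3 -a-> q4 -a-> q2 -a-> q5 -b-> q2 -a-> q5 -a-> q1 -b-> q2 -a-> q5 -a-> q1 -b-> q2 -a-> q5 -b-> q2 -a-> q5 -a-> q1 -b-> q2 -b-> q4 -a-> q2 -b-> q4 -a-> q2 -a-> q5 -a-> q1 -b-> q2 -a-> q5 -a-> q1 -b-> q2 -b-> q4 -a-> q2  → end q2, accepted
w2: Trace: q3 -b-> q3 -a-> q4 -a-> q2 -b-> q4 -b-> q1 -b-> q2 -a-> q5 -a-> q1 -b-> q2 -a-> q5 -b-> q2 -b-> q4 -b-> q1 -a-> q0 -a-> q1 -a-> q0 -a-> q1 -a-> q0 -b-> q1 -b-> q2 -a-> q5 -a-> q1 -b-> q2 -b-> q4 -b-> q1 -b-> q2  → end q2, accepted
w3: Trace: q3 -b-> q3 -b-> q3 -a-> q4 -b-> q1 -a-> q0 -a-> q1 -a-> q0 -a-> q1 -b-> q2 -a-> q5 -a-> q1 -a-> q0 -b-> q1 -b-> q2 -b-> q4 -b-> q1 -a-> q0 -b-> q1 -b-> q2 -a-> q5 -b-> q2 -a-> q5 -b-> q2 -b-> q4 -a-> q2 -b-> q4 -a-> q2  → end q2, accepted
w4: Trace: q3 -b-> q3 -a-> q4 -b-> q1 -b-> q2 -a-> q5 -b-> q2 -a-> q5 -b-> q2 -b-> q4 -a-> q2 -b-> q4 -b-> q1 -a-> q0 -a-> q1 -a-> q0 -a-> q1 -b-> q2 -b-> q4 -a-> q2 -b-> q4 -b-> q1 -a-> q0 -b-> q1  → end q1, rejected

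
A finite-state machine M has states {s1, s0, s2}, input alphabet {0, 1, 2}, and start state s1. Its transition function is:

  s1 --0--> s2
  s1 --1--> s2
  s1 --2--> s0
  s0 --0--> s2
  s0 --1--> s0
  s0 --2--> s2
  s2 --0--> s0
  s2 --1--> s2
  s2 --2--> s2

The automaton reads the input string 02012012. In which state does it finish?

s2

Trace: s1 -0-> s2 -2-> s2 -0-> s0 -1-> s0 -2-> s2 -0-> s0 -1-> s0 -2-> s2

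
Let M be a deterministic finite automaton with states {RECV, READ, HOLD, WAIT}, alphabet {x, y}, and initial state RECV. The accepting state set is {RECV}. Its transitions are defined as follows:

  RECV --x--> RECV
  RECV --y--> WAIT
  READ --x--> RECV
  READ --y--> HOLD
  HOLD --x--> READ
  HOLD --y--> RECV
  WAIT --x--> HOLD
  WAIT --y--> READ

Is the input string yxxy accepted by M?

No

start at RECV
read 'y': RECV → WAIT
read 'x': WAIT → HOLD
read 'x': HOLD → READ
read 'y': READ → HOLD
End state HOLD is not accepting.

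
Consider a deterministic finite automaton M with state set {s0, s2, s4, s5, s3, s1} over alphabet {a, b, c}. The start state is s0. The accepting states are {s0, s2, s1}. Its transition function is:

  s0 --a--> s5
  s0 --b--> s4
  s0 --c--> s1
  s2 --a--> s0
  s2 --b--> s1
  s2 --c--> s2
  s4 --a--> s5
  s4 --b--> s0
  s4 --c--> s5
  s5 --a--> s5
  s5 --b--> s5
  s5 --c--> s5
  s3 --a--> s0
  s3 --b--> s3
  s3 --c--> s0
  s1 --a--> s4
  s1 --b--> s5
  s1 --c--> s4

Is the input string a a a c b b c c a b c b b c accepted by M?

s0 → s5 → s5 → s5 → s5 → s5 → s5 → s5 → s5 → s5 → s5 → s5 → s5 → s5 → s5
End state s5 is not accepting.

No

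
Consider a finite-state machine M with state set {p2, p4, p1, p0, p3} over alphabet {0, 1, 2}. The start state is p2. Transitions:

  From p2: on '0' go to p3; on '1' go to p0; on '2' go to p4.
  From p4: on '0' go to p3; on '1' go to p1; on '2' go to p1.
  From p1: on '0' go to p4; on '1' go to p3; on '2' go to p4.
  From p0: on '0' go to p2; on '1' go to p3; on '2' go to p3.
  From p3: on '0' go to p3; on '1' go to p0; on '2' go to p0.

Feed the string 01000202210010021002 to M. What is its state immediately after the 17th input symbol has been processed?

start at p2
read '0': p2 → p3
read '1': p3 → p0
read '0': p0 → p2
read '0': p2 → p3
read '0': p3 → p3
read '2': p3 → p0
read '0': p0 → p2
read '2': p2 → p4
read '2': p4 → p1
read '1': p1 → p3
read '0': p3 → p3
read '0': p3 → p3
read '1': p3 → p0
read '0': p0 → p2
read '0': p2 → p3
read '2': p3 → p0
read '1': p0 → p3
After 17 symbols: p3.

p3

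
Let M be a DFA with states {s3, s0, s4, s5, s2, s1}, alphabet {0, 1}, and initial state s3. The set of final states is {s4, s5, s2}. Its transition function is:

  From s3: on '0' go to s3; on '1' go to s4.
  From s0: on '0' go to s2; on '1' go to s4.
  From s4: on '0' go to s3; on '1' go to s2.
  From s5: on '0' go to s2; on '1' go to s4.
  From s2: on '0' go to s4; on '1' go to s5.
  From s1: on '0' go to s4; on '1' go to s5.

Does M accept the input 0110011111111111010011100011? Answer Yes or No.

Yes

start at s3
read '0': s3 → s3
read '1': s3 → s4
read '1': s4 → s2
read '0': s2 → s4
read '0': s4 → s3
read '1': s3 → s4
read '1': s4 → s2
read '1': s2 → s5
read '1': s5 → s4
read '1': s4 → s2
read '1': s2 → s5
read '1': s5 → s4
read '1': s4 → s2
read '1': s2 → s5
read '1': s5 → s4
read '1': s4 → s2
read '0': s2 → s4
read '1': s4 → s2
read '0': s2 → s4
read '0': s4 → s3
read '1': s3 → s4
read '1': s4 → s2
read '1': s2 → s5
read '0': s5 → s2
read '0': s2 → s4
read '0': s4 → s3
read '1': s3 → s4
read '1': s4 → s2
End state s2 is accepting.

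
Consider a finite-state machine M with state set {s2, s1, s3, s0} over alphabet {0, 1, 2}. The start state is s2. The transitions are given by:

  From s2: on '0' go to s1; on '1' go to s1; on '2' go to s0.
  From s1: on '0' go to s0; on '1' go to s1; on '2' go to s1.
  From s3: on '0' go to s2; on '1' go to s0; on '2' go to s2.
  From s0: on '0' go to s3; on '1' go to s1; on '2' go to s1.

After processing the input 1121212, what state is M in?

s2 → s1 → s1 → s1 → s1 → s1 → s1 → s1

s1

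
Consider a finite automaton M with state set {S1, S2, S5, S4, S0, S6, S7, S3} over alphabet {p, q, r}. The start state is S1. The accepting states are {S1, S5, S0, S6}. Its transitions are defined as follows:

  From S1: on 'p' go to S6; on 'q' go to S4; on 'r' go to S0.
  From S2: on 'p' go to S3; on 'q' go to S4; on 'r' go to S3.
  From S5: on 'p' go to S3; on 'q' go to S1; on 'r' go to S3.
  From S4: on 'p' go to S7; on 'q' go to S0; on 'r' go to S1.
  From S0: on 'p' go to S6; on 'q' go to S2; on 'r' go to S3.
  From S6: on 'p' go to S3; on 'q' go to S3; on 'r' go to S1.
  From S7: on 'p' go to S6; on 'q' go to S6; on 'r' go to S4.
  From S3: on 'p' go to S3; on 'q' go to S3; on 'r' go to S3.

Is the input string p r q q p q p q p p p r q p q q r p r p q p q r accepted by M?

start at S1
read 'p': S1 → S6
read 'r': S6 → S1
read 'q': S1 → S4
read 'q': S4 → S0
read 'p': S0 → S6
read 'q': S6 → S3
read 'p': S3 → S3
read 'q': S3 → S3
read 'p': S3 → S3
read 'p': S3 → S3
read 'p': S3 → S3
read 'r': S3 → S3
read 'q': S3 → S3
read 'p': S3 → S3
read 'q': S3 → S3
read 'q': S3 → S3
read 'r': S3 → S3
read 'p': S3 → S3
read 'r': S3 → S3
read 'p': S3 → S3
read 'q': S3 → S3
read 'p': S3 → S3
read 'q': S3 → S3
read 'r': S3 → S3
End state S3 is not accepting.

No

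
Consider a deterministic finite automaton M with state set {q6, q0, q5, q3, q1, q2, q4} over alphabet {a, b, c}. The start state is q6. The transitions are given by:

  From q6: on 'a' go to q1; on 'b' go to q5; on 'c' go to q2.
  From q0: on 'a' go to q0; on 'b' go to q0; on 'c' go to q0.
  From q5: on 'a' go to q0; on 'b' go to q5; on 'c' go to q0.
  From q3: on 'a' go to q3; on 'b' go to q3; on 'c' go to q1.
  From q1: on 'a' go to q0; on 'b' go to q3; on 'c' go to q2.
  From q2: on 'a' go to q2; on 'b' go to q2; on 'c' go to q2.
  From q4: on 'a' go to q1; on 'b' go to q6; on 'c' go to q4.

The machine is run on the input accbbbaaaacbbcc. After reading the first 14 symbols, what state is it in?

q2

q6 → q1 → q2 → q2 → q2 → q2 → q2 → q2 → q2 → q2 → q2 → q2 → q2 → q2 → q2
After 14 symbols: q2.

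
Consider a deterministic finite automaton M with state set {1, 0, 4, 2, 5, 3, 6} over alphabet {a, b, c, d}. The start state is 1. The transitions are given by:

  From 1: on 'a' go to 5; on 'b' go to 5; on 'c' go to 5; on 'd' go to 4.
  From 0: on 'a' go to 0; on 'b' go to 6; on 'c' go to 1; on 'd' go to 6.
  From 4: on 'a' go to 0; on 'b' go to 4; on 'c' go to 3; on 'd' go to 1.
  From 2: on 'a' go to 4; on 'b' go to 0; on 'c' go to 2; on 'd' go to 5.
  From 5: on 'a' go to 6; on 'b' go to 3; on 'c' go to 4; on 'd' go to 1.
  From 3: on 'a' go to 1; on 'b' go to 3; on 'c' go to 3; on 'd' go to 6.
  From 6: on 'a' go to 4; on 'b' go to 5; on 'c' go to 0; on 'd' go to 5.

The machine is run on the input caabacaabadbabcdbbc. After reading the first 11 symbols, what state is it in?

Trace: 1 -c-> 5 -a-> 6 -a-> 4 -b-> 4 -a-> 0 -c-> 1 -a-> 5 -a-> 6 -b-> 5 -a-> 6 -d-> 5
After 11 symbols: 5.

5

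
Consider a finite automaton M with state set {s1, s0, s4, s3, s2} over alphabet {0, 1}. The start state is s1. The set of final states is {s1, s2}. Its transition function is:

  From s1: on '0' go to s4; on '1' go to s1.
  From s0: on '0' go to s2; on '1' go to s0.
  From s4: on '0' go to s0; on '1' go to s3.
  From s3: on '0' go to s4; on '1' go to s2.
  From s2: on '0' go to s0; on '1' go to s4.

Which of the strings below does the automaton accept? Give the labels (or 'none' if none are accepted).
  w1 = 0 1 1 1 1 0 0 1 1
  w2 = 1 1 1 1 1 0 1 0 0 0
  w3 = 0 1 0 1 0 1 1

w2, w3

w1: Trace: s1 -0-> s4 -1-> s3 -1-> s2 -1-> s4 -1-> s3 -0-> s4 -0-> s0 -1-> s0 -1-> s0  → end s0, rejected
w2: Trace: s1 -1-> s1 -1-> s1 -1-> s1 -1-> s1 -1-> s1 -0-> s4 -1-> s3 -0-> s4 -0-> s0 -0-> s2  → end s2, accepted
w3: Trace: s1 -0-> s4 -1-> s3 -0-> s4 -1-> s3 -0-> s4 -1-> s3 -1-> s2  → end s2, accepted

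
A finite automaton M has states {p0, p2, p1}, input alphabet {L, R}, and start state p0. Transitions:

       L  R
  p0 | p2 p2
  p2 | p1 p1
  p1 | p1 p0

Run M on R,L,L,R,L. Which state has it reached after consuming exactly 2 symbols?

p1

Trace: p0 -R-> p2 -L-> p1
After 2 symbols: p1.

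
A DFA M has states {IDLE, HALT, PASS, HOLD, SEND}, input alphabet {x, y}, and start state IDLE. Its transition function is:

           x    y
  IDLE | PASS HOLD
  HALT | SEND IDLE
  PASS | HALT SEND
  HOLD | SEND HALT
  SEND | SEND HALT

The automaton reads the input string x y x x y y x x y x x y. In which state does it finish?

IDLE

IDLE → PASS → SEND → SEND → SEND → HALT → IDLE → PASS → HALT → IDLE → PASS → HALT → IDLE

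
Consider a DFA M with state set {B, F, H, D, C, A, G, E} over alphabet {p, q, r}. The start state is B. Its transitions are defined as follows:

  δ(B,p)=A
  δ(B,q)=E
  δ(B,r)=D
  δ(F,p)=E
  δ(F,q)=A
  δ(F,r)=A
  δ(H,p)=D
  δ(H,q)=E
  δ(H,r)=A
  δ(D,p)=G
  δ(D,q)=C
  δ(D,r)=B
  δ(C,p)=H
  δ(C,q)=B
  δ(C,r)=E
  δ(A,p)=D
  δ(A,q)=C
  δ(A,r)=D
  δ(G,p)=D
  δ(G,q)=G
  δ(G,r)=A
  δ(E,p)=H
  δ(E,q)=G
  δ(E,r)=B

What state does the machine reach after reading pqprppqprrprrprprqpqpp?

D

B → A → C → H → A → D → G → G → D → B → D → G → A → D → G → A → D → B → E → H → E → H → D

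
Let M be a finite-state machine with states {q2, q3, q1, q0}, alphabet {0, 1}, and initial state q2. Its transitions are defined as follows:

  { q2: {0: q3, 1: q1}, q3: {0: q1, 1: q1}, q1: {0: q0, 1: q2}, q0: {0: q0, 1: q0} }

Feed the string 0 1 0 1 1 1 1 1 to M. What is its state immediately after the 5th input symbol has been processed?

q2 → q3 → q1 → q0 → q0 → q0
After 5 symbols: q0.

q0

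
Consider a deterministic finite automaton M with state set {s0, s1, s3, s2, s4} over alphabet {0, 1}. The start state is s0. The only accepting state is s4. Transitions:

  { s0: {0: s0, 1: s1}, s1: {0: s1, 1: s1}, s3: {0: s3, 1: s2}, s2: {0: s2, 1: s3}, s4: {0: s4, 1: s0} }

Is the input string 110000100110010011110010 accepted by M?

No

start at s0
read '1': s0 → s1
read '1': s1 → s1
read '0': s1 → s1
read '0': s1 → s1
read '0': s1 → s1
read '0': s1 → s1
read '1': s1 → s1
read '0': s1 → s1
read '0': s1 → s1
read '1': s1 → s1
read '1': s1 → s1
read '0': s1 → s1
read '0': s1 → s1
read '1': s1 → s1
read '0': s1 → s1
read '0': s1 → s1
read '1': s1 → s1
read '1': s1 → s1
read '1': s1 → s1
read '1': s1 → s1
read '0': s1 → s1
read '0': s1 → s1
read '1': s1 → s1
read '0': s1 → s1
End state s1 is not accepting.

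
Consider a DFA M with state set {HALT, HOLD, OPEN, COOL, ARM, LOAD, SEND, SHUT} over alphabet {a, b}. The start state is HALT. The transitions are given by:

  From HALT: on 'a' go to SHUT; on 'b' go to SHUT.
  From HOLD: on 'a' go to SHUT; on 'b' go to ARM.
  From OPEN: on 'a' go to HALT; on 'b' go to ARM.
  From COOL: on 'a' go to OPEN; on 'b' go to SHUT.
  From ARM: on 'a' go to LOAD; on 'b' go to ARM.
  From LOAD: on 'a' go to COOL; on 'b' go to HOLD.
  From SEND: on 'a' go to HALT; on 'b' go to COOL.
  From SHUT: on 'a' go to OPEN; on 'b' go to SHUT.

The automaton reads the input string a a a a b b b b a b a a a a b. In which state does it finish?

SHUT

start at HALT
read 'a': HALT → SHUT
read 'a': SHUT → OPEN
read 'a': OPEN → HALT
read 'a': HALT → SHUT
read 'b': SHUT → SHUT
read 'b': SHUT → SHUT
read 'b': SHUT → SHUT
read 'b': SHUT → SHUT
read 'a': SHUT → OPEN
read 'b': OPEN → ARM
read 'a': ARM → LOAD
read 'a': LOAD → COOL
read 'a': COOL → OPEN
read 'a': OPEN → HALT
read 'b': HALT → SHUT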